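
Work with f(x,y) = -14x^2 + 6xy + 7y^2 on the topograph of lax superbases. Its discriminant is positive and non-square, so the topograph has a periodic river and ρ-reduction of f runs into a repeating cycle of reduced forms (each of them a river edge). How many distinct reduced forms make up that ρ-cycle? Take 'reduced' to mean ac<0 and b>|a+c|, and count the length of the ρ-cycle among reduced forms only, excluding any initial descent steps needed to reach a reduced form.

D = 428, ⌊√D⌋ = 20
descent: ρ → (7,8,-13)  [lands on river]
river: ρ → (-13,18,2)
river: ρ → (2,18,-13)
river: ρ → (-13,8,7)
river: ρ → (7,20,-1)
river: ρ → (-1,20,7)
ρ-cycle length = 6 (tail of 1 descent step not counted)

6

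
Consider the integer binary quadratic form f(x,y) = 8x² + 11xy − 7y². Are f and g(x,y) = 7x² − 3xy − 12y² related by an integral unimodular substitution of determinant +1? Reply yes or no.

D₁ = 345, D₂ = 345
river cycle of f (length 10): (-7, 17, 2), (2, 15, -15), (-15, 15, 2), (2, 17, -7), (-7, 11, 8), (8, 5, -10), (-10, 15, 3), (3, 15, -10), (-10, 5, 8), (8, 11, -7)
river cycle of g (length 10): (7, 11, -8), (-8, 5, 10), (10, 15, -3), (-3, 15, 10), (10, 5, -8), (-8, 11, 7), (7, 17, -2), (-2, 15, 15), (15, 15, -2), (-2, 17, 7)
cycles differ ⇒ inequivalent

no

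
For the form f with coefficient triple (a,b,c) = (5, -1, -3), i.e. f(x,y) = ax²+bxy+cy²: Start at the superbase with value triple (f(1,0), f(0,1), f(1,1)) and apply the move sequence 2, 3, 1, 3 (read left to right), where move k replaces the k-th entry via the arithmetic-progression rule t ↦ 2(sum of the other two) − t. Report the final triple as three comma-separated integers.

start (5,-3,1) = (f(1,0),f(0,1),f(1,1))
replace slot 2: 2·(5+1) − (-3) = 15 → (5,15,1)
replace slot 3: 2·(5+15) − 1 = 39 → (5,15,39)
replace slot 1: 2·(15+39) − 5 = 103 → (103,15,39)
replace slot 3: 2·(103+15) − 39 = 197 → (103,15,197)

103,15,197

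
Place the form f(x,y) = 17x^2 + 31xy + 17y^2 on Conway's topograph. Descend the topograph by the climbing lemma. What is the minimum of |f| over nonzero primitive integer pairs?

translate: b→-3 (≡31 mod 34), so (17,31,17)→(17,-3,3)
flip: (17,-3,3)→(3,3,17)
reduced (well bottom): (3,3,17) with a≤c, −a<b≤a
well minimum = a = 3

3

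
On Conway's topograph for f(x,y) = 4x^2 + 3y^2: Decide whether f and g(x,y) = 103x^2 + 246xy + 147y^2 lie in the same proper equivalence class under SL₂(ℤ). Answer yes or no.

D₁ = -48, D₂ = -48
f: flip: (4,0,3)→(3,0,4)
f: reduced (well bottom): (3,0,4) with a≤c, −a<b≤a
g: translate: b→40 (≡246 mod 206), so (103,246,147)→(103,40,4)
g: flip: (103,40,4)→(4,-40,103)
g: translate: b→0 (≡-40 mod 8), so (4,-40,103)→(4,0,3)
g: flip: (4,0,3)→(3,0,4)
g: reduced (well bottom): (3,0,4) with a≤c, −a<b≤a
reduced forms (3, 0, 4) vs (3, 0, 4) ⇒ equivalent

yes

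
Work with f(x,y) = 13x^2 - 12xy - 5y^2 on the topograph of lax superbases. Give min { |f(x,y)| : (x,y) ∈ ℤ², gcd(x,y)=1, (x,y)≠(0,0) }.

descent: ρ → (-5,12,13)  [lands on river]
river: ρ → (13,14,-4)
river: ρ → (-4,18,5)
river: ρ → (5,12,-13)
river: ρ → (-13,14,4)
river: ρ → (4,18,-5)
closes: descent 1, river 6
min |a| on river = 4

4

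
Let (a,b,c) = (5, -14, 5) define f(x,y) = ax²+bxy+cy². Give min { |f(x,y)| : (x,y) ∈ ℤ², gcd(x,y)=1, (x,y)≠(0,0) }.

descent: ρ → (5,4,-4)  [lands on river]
river: ρ → (-4,4,5)
river: ρ → (5,6,-3)
river: ρ → (-3,6,5)
closes: descent 1, river 4
min |a| on river = 3

3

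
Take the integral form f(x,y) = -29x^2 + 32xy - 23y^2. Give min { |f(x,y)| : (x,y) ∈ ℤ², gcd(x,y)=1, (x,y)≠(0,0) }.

translate: b→26 (≡-32 mod 58), so (29,-32,23)→(29,26,20)
flip: (29,26,20)→(20,-26,29)
translate: b→14 (≡-26 mod 40), so (20,-26,29)→(20,14,23)
reduced (well bottom): (20,14,23) with a≤c, −a<b≤a
well minimum |f| = |-20| = 20 (negative-definite)

20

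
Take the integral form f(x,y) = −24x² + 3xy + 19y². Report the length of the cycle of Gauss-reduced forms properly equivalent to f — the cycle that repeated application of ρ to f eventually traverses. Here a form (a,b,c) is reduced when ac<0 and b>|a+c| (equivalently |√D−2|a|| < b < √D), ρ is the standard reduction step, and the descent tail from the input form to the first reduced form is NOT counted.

D = 1833, ⌊√D⌋ = 42
descent: ρ → (19,35,-8)  [lands on river]
river: ρ → (-8,29,31)
river: ρ → (31,33,-6)
river: ρ → (-6,39,13)
river: ρ → (13,39,-6)
river: ρ → (-6,33,31)
river: ρ → (31,29,-8)
river: ρ → (-8,35,19)
river: ρ → (19,41,-2)
river: ρ → (-2,39,39)
river: ρ → (39,39,-2)
river: ρ → (-2,41,19)
ρ-cycle length = 12 (tail of 1 descent step not counted)

12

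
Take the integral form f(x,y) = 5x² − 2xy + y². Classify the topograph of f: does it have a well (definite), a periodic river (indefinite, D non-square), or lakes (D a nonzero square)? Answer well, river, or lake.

D = b²−4ac = (-2)² − 4·5·1 = -16
D < 0 ⇒ definite ⇒ every region one sign ⇒ single well

well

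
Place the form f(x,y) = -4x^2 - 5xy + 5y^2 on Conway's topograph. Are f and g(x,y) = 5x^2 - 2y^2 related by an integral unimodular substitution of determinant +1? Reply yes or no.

D₁ = 105, D₂ = 40
discriminants differ ⇒ not SL₂(ℤ)-equivalent

no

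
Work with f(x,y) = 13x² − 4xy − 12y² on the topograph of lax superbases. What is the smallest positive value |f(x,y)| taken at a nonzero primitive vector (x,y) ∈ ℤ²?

descent: ρ → (-12,4,13)  [lands on river]
river: ρ → (13,22,-3)
river: ρ → (-3,20,20)
river: ρ → (20,20,-3)
river: ρ → (-3,22,13)
river: ρ → (13,4,-12)
river: ρ → (-12,20,5)
river: ρ → (5,20,-12)
closes: descent 1, river 8
min |a| on river = 3

3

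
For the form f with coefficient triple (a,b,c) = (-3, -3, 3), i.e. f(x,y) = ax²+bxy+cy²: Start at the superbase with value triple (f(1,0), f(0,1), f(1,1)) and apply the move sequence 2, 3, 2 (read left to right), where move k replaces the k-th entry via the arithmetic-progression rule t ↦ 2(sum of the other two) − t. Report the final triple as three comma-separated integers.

start (-3,3,-3) = (f(1,0),f(0,1),f(1,1))
replace slot 2: 2·((-3)+(-3)) − 3 = -15 → (-3,-15,-3)
replace slot 3: 2·((-3)+(-15)) − (-3) = -33 → (-3,-15,-33)
replace slot 2: 2·((-3)+(-33)) − (-15) = -57 → (-3,-57,-33)

-3,-57,-33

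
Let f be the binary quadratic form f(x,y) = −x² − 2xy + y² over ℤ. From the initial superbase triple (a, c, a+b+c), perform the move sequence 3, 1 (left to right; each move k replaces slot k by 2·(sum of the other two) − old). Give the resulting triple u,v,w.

start (-1,1,-2) = (f(1,0),f(0,1),f(1,1))
replace slot 3: 2·((-1)+1) − (-2) = 2 → (-1,1,2)
replace slot 1: 2·(1+2) − (-1) = 7 → (7,1,2)

7,1,2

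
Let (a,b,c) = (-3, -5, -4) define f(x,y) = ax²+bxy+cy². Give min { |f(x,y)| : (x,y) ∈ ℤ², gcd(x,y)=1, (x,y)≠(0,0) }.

translate: b→-1 (≡5 mod 6), so (3,5,4)→(3,-1,2)
flip: (3,-1,2)→(2,1,3)
reduced (well bottom): (2,1,3) with a≤c, −a<b≤a
well minimum |f| = |-2| = 2 (negative-definite)

2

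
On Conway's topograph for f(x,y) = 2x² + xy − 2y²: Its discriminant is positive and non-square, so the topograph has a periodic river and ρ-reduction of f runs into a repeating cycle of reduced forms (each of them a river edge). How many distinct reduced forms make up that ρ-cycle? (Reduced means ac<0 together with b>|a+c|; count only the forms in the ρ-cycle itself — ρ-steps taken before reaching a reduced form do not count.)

D = 17, ⌊√D⌋ = 4
river: ρ → (-2,3,1)
river: ρ → (1,3,-2)
river: ρ → (-2,1,2)
river: ρ → (2,3,-1)
river: ρ → (-1,3,2)
river: ρ → (2,1,-2)
ρ-cycle length = 6 (tail of 0 descent steps not counted)

6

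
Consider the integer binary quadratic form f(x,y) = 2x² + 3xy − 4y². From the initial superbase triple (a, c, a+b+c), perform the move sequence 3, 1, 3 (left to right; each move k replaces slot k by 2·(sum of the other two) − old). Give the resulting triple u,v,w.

start (2,-4,1) = (f(1,0),f(0,1),f(1,1))
replace slot 3: 2·(2+(-4)) − 1 = -5 → (2,-4,-5)
replace slot 1: 2·((-4)+(-5)) − 2 = -20 → (-20,-4,-5)
replace slot 3: 2·((-20)+(-4)) − (-5) = -43 → (-20,-4,-43)

-20,-4,-43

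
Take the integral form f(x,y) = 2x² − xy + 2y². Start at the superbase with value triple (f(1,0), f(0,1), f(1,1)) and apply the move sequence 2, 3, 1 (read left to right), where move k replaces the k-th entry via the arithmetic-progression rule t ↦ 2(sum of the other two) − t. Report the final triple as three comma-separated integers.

start (2,2,3) = (f(1,0),f(0,1),f(1,1))
replace slot 2: 2·(2+3) − 2 = 8 → (2,8,3)
replace slot 3: 2·(2+8) − 3 = 17 → (2,8,17)
replace slot 1: 2·(8+17) − 2 = 48 → (48,8,17)

48,8,17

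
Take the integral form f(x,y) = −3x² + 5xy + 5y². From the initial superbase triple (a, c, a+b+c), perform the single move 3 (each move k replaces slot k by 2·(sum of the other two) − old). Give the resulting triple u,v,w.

start (-3,5,7) = (f(1,0),f(0,1),f(1,1))
replace slot 3: 2·((-3)+5) − 7 = -3 → (-3,5,-3)

-3,5,-3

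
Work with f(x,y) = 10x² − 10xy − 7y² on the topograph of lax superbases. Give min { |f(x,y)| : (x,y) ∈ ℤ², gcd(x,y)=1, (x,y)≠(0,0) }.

descent: ρ → (-7,10,10)  [lands on river]
river: ρ → (10,10,-7)
river: ρ → (-7,18,2)
river: ρ → (2,18,-7)
closes: descent 1, river 4
min |a| on river = 2

2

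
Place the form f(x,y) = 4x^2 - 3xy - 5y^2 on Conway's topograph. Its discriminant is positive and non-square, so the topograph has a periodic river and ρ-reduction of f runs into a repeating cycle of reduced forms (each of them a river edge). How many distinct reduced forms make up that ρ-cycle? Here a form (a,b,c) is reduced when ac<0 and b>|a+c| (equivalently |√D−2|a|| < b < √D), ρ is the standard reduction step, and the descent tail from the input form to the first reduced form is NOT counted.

D = 89, ⌊√D⌋ = 9
descent: ρ → (-5,3,4)  [lands on river]
river: ρ → (4,5,-4)
river: ρ → (-4,3,5)
river: ρ → (5,7,-2)
river: ρ → (-2,9,1)
river: ρ → (1,9,-2)
river: ρ → (-2,7,5)
river: ρ → (5,3,-4)
river: ρ → (-4,5,4)
river: ρ → (4,3,-5)
river: ρ → (-5,7,2)
river: ρ → (2,9,-1)
river: ρ → (-1,9,2)
river: ρ → (2,7,-5)
ρ-cycle length = 14 (tail of 1 descent step not counted)

14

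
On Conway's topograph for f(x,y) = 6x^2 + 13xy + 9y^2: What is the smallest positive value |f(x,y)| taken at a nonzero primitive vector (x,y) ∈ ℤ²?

translate: b→1 (≡13 mod 12), so (6,13,9)→(6,1,2)
flip: (6,1,2)→(2,-1,6)
reduced (well bottom): (2,-1,6) with a≤c, −a<b≤a
well minimum = a = 2

2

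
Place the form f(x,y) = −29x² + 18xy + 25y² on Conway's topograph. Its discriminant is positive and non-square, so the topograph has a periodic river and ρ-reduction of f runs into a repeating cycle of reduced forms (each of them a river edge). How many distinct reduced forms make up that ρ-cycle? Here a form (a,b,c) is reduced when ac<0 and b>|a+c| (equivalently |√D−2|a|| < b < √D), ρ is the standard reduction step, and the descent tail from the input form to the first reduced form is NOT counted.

D = 3224, ⌊√D⌋ = 56
river: ρ → (25,32,-22)
river: ρ → (-22,56,1)
river: ρ → (1,56,-22)
river: ρ → (-22,32,25)
river: ρ → (25,18,-29)
river: ρ → (-29,40,14)
river: ρ → (14,44,-23)
river: ρ → (-23,48,10)
river: ρ → (10,52,-13)
river: ρ → (-13,52,10)
river: ρ → (10,48,-23)
river: ρ → (-23,44,14)
river: ρ → (14,40,-29)
river: ρ → (-29,18,25)
ρ-cycle length = 14 (tail of 0 descent steps not counted)

14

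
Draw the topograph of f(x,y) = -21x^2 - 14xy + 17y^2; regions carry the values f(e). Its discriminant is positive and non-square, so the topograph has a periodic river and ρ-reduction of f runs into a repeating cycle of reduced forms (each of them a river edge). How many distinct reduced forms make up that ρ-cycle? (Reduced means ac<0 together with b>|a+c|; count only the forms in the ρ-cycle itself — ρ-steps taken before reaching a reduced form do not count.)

D = 1624, ⌊√D⌋ = 40
descent: ρ → (17,14,-21)  [lands on river]
river: ρ → (-21,28,10)
river: ρ → (10,32,-15)
river: ρ → (-15,28,14)
river: ρ → (14,28,-15)
river: ρ → (-15,32,10)
river: ρ → (10,28,-21)
river: ρ → (-21,14,17)
river: ρ → (17,20,-18)
river: ρ → (-18,16,19)
river: ρ → (19,22,-15)
river: ρ → (-15,38,3)
river: ρ → (3,40,-2)
river: ρ → (-2,40,3)
river: ρ → (3,38,-15)
river: ρ → (-15,22,19)
river: ρ → (19,16,-18)
river: ρ → (-18,20,17)
ρ-cycle length = 18 (tail of 1 descent step not counted)

18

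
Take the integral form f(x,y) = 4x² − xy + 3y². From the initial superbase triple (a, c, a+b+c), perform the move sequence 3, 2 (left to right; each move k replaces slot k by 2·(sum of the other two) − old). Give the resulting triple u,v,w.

start (4,3,6) = (f(1,0),f(0,1),f(1,1))
replace slot 3: 2·(4+3) − 6 = 8 → (4,3,8)
replace slot 2: 2·(4+8) − 3 = 21 → (4,21,8)

4,21,8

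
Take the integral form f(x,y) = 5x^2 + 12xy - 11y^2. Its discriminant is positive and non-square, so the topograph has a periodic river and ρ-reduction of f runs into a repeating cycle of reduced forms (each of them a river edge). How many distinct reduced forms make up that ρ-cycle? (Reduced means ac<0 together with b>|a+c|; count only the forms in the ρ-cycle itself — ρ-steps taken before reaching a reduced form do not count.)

D = 364, ⌊√D⌋ = 19
river: ρ → (-11,10,6)
river: ρ → (6,14,-7)
river: ρ → (-7,14,6)
river: ρ → (6,10,-11)
river: ρ → (-11,12,5)
river: ρ → (5,18,-2)
river: ρ → (-2,18,5)
river: ρ → (5,12,-11)
ρ-cycle length = 8 (tail of 0 descent steps not counted)

8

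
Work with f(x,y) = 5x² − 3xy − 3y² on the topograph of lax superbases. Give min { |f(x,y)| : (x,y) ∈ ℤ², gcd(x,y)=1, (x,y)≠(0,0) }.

descent: ρ → (-3,3,5)  [lands on river]
river: ρ → (5,7,-1)
river: ρ → (-1,7,5)
river: ρ → (5,3,-3)
closes: descent 1, river 4
min |a| on river = 1

1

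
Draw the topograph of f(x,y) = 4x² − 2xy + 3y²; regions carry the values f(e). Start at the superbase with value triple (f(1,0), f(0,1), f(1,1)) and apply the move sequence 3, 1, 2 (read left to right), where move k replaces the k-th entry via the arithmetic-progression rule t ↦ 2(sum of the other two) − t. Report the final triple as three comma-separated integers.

start (4,3,5) = (f(1,0),f(0,1),f(1,1))
replace slot 3: 2·(4+3) − 5 = 9 → (4,3,9)
replace slot 1: 2·(3+9) − 4 = 20 → (20,3,9)
replace slot 2: 2·(20+9) − 3 = 55 → (20,55,9)

20,55,9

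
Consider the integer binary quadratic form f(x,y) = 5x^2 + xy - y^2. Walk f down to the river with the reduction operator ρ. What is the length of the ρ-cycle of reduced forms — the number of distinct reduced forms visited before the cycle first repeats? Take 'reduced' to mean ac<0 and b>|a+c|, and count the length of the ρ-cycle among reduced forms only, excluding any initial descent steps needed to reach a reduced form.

D = 21, ⌊√D⌋ = 4
descent: ρ → (-1,3,3)  [lands on river]
river: ρ → (3,3,-1)
ρ-cycle length = 2 (tail of 1 descent step not counted)

2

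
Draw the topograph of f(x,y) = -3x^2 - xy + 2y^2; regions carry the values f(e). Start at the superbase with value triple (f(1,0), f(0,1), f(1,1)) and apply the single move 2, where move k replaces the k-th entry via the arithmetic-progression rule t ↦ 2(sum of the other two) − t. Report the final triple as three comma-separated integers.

start (-3,2,-2) = (f(1,0),f(0,1),f(1,1))
replace slot 2: 2·((-3)+(-2)) − 2 = -12 → (-3,-12,-2)

-3,-12,-2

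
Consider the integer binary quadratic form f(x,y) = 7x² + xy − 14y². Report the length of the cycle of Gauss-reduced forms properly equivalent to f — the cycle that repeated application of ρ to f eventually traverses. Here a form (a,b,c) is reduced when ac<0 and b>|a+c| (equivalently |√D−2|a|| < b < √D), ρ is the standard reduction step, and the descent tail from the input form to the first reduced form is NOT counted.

D = 393, ⌊√D⌋ = 19
descent: ρ → (-14,-1,7)
descent: ρ → (7,15,-6)  [lands on river]
river: ρ → (-6,9,13)
river: ρ → (13,17,-2)
river: ρ → (-2,19,4)
river: ρ → (4,13,-14)
river: ρ → (-14,15,3)
river: ρ → (3,15,-14)
river: ρ → (-14,13,4)
river: ρ → (4,19,-2)
river: ρ → (-2,17,13)
river: ρ → (13,9,-6)
river: ρ → (-6,15,7)
river: ρ → (7,13,-8)
river: ρ → (-8,19,1)
river: ρ → (1,19,-8)
river: ρ → (-8,13,7)
ρ-cycle length = 16 (tail of 2 descent steps not counted)

16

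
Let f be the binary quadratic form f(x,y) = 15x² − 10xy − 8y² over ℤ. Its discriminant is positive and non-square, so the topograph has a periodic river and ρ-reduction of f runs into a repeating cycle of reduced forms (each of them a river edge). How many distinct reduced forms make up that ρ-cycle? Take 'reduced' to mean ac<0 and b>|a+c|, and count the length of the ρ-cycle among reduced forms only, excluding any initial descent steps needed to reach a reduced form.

D = 580, ⌊√D⌋ = 24
descent: ρ → (-8,10,15)  [lands on river]
river: ρ → (15,20,-3)
river: ρ → (-3,22,8)
river: ρ → (8,10,-15)
river: ρ → (-15,20,3)
river: ρ → (3,22,-8)
ρ-cycle length = 6 (tail of 1 descent step not counted)

6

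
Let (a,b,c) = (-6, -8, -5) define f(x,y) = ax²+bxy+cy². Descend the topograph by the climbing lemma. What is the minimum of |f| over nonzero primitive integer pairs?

translate: b→-4 (≡8 mod 12), so (6,8,5)→(6,-4,3)
flip: (6,-4,3)→(3,4,6)
translate: b→-2 (≡4 mod 6), so (3,4,6)→(3,-2,5)
reduced (well bottom): (3,-2,5) with a≤c, −a<b≤a
well minimum |f| = |-3| = 3 (negative-definite)

3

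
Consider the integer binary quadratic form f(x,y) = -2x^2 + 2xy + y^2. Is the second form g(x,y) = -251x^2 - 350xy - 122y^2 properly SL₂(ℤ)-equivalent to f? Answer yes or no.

D₁ = 12, D₂ = 12
river cycle of f (length 2): (1, 2, -2), (-2, 2, 1)
river cycle of g (length 2): (-2, 2, 1), (1, 2, -2)
cycles coincide ⇒ equivalent

yes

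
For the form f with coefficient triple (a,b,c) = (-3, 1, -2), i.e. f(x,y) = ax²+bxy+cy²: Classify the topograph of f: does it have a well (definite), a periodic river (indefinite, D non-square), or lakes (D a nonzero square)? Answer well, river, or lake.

D = b²−4ac = 1² − 4·(-3)·(-2) = -23
D < 0 ⇒ definite ⇒ every region one sign ⇒ single well

well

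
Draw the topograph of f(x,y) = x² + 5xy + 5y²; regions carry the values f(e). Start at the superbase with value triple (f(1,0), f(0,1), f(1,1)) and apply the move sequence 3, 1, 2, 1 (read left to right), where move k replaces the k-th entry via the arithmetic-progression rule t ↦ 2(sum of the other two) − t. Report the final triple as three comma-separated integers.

start (1,5,11) = (f(1,0),f(0,1),f(1,1))
replace slot 3: 2·(1+5) − 11 = 1 → (1,5,1)
replace slot 1: 2·(5+1) − 1 = 11 → (11,5,1)
replace slot 2: 2·(11+1) − 5 = 19 → (11,19,1)
replace slot 1: 2·(19+1) − 11 = 29 → (29,19,1)

29,19,1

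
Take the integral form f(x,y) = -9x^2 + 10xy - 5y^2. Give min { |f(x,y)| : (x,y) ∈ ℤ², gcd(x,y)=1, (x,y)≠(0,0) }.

translate: b→8 (≡-10 mod 18), so (9,-10,5)→(9,8,4)
flip: (9,8,4)→(4,-8,9)
translate: b→0 (≡-8 mod 8), so (4,-8,9)→(4,0,5)
reduced (well bottom): (4,0,5) with a≤c, −a<b≤a
well minimum |f| = |-4| = 4 (negative-definite)

4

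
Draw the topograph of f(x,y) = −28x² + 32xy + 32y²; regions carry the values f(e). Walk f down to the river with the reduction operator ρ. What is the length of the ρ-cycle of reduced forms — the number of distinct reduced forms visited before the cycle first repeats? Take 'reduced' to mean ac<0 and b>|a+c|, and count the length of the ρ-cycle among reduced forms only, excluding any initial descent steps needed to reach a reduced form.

D = 4608, ⌊√D⌋ = 67
river: ρ → (32,32,-28)
river: ρ → (-28,24,36)
river: ρ → (36,48,-16)
river: ρ → (-16,48,36)
river: ρ → (36,24,-28)
river: ρ → (-28,32,32)
ρ-cycle length = 6 (tail of 0 descent steps not counted)

6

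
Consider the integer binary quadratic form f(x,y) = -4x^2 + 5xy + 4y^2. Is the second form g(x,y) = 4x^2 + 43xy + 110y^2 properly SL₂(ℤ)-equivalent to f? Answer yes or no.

D₁ = 89, D₂ = 89
river cycle of f (length 14): (4, 3, -5), (-5, 7, 2), (2, 9, -1), (-1, 9, 2), (2, 7, -5), (-5, 3, 4), (4, 5, -4), (-4, 3, 5), (5, 7, -2), (-2, 9, 1), … (4 more)
river cycle of g (length 14): (4, 3, -5), (-5, 7, 2), (2, 9, -1), (-1, 9, 2), (2, 7, -5), (-5, 3, 4), (4, 5, -4), (-4, 3, 5), (5, 7, -2), (-2, 9, 1), … (4 more)
cycles coincide ⇒ equivalent

yes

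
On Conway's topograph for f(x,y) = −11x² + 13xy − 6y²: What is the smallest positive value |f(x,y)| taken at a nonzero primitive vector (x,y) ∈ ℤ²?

translate: b→9 (≡-13 mod 22), so (11,-13,6)→(11,9,4)
flip: (11,9,4)→(4,-9,11)
translate: b→-1 (≡-9 mod 8), so (4,-9,11)→(4,-1,6)
reduced (well bottom): (4,-1,6) with a≤c, −a<b≤a
well minimum |f| = |-4| = 4 (negative-definite)

4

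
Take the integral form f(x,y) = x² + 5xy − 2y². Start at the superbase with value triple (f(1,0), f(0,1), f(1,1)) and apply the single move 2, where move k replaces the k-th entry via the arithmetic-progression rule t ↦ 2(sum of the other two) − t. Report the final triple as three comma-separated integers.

start (1,-2,4) = (f(1,0),f(0,1),f(1,1))
replace slot 2: 2·(1+4) − (-2) = 12 → (1,12,4)

1,12,4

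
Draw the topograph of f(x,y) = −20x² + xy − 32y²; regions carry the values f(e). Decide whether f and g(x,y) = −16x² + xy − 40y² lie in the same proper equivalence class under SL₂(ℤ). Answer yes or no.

D₁ = -2559, D₂ = -2559
f is negative-definite; reduce −f:
−f: reduced (well bottom): (20,-1,32) with a≤c, −a<b≤a
flip sign back: reduced form of f is (-20,1,-32)
g is negative-definite; reduce −g:
−g: reduced (well bottom): (16,-1,40) with a≤c, −a<b≤a
flip sign back: reduced form of g is (-16,1,-40)
reduced forms (-20, 1, -32) vs (-16, 1, -40) ⇒ inequivalent

no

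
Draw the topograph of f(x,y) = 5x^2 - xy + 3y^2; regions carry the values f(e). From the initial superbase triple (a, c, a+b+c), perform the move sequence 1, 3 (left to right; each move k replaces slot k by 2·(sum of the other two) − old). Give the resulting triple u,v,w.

start (5,3,7) = (f(1,0),f(0,1),f(1,1))
replace slot 1: 2·(3+7) − 5 = 15 → (15,3,7)
replace slot 3: 2·(15+3) − 7 = 29 → (15,3,29)

15,3,29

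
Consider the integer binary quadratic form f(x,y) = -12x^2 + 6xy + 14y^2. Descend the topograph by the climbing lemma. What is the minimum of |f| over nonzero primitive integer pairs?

river: ρ → (14,22,-4)
river: ρ → (-4,26,2)
river: ρ → (2,26,-4)
river: ρ → (-4,22,14)
river: ρ → (14,6,-12)
river: ρ → (-12,18,8)
river: ρ → (8,14,-16)
river: ρ → (-16,18,6)
river: ρ → (6,18,-16)
river: ρ → (-16,14,8)
river: ρ → (8,18,-12)
river: ρ → (-12,6,14)
closes: descent 0, river 12
min |a| on river = 2

2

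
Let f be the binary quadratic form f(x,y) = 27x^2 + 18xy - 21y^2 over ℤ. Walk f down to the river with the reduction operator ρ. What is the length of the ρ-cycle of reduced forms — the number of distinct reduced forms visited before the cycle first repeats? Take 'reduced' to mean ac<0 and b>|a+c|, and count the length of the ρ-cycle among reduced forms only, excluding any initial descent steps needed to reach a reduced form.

D = 2592, ⌊√D⌋ = 50
river: ρ → (-21,24,24)
river: ρ → (24,24,-21)
river: ρ → (-21,18,27)
river: ρ → (27,36,-12)
river: ρ → (-12,36,27)
river: ρ → (27,18,-21)
ρ-cycle length = 6 (tail of 0 descent steps not counted)

6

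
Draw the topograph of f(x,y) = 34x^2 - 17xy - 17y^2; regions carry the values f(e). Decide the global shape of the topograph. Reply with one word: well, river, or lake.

D = b²−4ac = (-17)² − 4·34·(-17) = 2601
D = 51² is a perfect square ⇒ form factors over ℤ ⇒ lakes

lake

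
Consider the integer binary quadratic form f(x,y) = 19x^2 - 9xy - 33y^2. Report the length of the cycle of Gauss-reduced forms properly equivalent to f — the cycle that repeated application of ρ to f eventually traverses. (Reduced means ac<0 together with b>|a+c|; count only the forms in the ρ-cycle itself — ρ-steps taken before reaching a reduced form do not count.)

D = 2589, ⌊√D⌋ = 50
descent: ρ → (-33,9,19)
descent: ρ → (19,29,-23)  [lands on river]
river: ρ → (-23,17,25)
river: ρ → (25,33,-15)
river: ρ → (-15,27,31)
river: ρ → (31,35,-11)
river: ρ → (-11,31,37)
river: ρ → (37,43,-5)
river: ρ → (-5,47,19)
ρ-cycle length = 8 (tail of 2 descent steps not counted)

8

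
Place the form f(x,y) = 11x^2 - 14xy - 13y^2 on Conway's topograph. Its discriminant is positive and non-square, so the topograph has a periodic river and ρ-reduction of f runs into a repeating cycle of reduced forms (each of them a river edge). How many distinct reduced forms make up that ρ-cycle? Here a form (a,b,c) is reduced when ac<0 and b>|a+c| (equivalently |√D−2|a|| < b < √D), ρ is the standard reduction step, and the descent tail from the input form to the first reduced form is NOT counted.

D = 768, ⌊√D⌋ = 27
descent: ρ → (-13,14,11)  [lands on river]
river: ρ → (11,8,-16)
river: ρ → (-16,24,3)
river: ρ → (3,24,-16)
river: ρ → (-16,8,11)
river: ρ → (11,14,-13)
river: ρ → (-13,12,12)
river: ρ → (12,12,-13)
ρ-cycle length = 8 (tail of 1 descent step not counted)

8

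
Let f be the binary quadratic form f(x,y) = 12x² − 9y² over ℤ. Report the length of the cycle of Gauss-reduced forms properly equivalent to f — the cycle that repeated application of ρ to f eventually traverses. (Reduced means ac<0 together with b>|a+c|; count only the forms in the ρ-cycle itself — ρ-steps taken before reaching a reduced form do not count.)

D = 432, ⌊√D⌋ = 20
descent: ρ → (-9,18,3)  [lands on river]
river: ρ → (3,18,-9)
ρ-cycle length = 2 (tail of 1 descent step not counted)

2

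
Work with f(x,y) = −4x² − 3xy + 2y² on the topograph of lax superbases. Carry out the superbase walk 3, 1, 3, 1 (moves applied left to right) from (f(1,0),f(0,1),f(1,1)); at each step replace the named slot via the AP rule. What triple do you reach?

start (-4,2,-5) = (f(1,0),f(0,1),f(1,1))
replace slot 3: 2·((-4)+2) − (-5) = 1 → (-4,2,1)
replace slot 1: 2·(2+1) − (-4) = 10 → (10,2,1)
replace slot 3: 2·(10+2) − 1 = 23 → (10,2,23)
replace slot 1: 2·(2+23) − 10 = 40 → (40,2,23)

40,2,23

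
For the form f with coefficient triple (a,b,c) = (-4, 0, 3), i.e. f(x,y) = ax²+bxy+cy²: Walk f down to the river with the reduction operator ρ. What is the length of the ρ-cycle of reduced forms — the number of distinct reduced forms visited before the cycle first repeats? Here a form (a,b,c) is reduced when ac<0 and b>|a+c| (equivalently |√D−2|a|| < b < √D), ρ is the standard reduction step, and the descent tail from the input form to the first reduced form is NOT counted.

D = 48, ⌊√D⌋ = 6
descent: ρ → (3,6,-1)  [lands on river]
river: ρ → (-1,6,3)
ρ-cycle length = 2 (tail of 1 descent step not counted)

2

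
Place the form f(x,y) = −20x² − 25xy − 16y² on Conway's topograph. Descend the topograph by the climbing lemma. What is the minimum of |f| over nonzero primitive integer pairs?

translate: b→-15 (≡25 mod 40), so (20,25,16)→(20,-15,11)
flip: (20,-15,11)→(11,15,20)
translate: b→-7 (≡15 mod 22), so (11,15,20)→(11,-7,16)
reduced (well bottom): (11,-7,16) with a≤c, −a<b≤a
well minimum |f| = |-11| = 11 (negative-definite)

11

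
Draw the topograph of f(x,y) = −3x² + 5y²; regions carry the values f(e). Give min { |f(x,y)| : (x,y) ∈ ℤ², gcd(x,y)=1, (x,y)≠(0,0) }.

descent: ρ → (5,0,-3)
descent: ρ → (-3,6,2)  [lands on river]
river: ρ → (2,6,-3)
closes: descent 2, river 2
min |a| on river = 2

2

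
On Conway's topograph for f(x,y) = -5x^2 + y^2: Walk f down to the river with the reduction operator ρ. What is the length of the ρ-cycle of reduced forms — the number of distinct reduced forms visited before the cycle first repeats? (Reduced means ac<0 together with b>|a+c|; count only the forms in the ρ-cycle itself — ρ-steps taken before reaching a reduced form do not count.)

D = 20, ⌊√D⌋ = 4
descent: ρ → (1,4,-1)  [lands on river]
river: ρ → (-1,4,1)
ρ-cycle length = 2 (tail of 1 descent step not counted)

2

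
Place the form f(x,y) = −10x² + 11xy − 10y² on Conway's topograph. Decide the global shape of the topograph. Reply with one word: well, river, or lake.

D = b²−4ac = 11² − 4·(-10)·(-10) = -279
D < 0 ⇒ definite ⇒ every region one sign ⇒ single well

well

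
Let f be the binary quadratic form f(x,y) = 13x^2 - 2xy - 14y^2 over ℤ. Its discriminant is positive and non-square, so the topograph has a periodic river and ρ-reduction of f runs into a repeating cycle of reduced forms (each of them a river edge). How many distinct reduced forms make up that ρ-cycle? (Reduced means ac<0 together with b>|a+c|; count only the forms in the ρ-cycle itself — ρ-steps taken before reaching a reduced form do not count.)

D = 732, ⌊√D⌋ = 27
descent: ρ → (-14,2,13)  [lands on river]
river: ρ → (13,24,-3)
river: ρ → (-3,24,13)
river: ρ → (13,2,-14)
river: ρ → (-14,26,1)
river: ρ → (1,26,-14)
ρ-cycle length = 6 (tail of 1 descent step not counted)

6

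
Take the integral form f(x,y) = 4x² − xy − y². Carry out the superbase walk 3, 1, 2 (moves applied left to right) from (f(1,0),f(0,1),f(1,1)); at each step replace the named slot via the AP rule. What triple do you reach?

start (4,-1,2) = (f(1,0),f(0,1),f(1,1))
replace slot 3: 2·(4+(-1)) − 2 = 4 → (4,-1,4)
replace slot 1: 2·((-1)+4) − 4 = 2 → (2,-1,4)
replace slot 2: 2·(2+4) − (-1) = 13 → (2,13,4)

2,13,4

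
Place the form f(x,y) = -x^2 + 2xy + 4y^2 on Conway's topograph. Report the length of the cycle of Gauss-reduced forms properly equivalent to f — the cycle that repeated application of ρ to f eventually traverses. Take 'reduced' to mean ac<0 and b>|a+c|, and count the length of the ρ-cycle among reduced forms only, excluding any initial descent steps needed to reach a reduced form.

D = 20, ⌊√D⌋ = 4
descent: ρ → (4,-2,-1)
descent: ρ → (-1,4,1)  [lands on river]
river: ρ → (1,4,-1)
ρ-cycle length = 2 (tail of 2 descent steps not counted)

2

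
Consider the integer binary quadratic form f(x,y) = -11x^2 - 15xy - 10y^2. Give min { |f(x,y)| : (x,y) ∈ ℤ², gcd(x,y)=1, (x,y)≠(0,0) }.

translate: b→-7 (≡15 mod 22), so (11,15,10)→(11,-7,6)
flip: (11,-7,6)→(6,7,11)
translate: b→-5 (≡7 mod 12), so (6,7,11)→(6,-5,10)
reduced (well bottom): (6,-5,10) with a≤c, −a<b≤a
well minimum |f| = |-6| = 6 (negative-definite)

6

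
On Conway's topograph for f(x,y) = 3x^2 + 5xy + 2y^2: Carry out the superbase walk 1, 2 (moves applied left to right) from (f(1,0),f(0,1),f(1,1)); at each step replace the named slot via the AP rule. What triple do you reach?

start (3,2,10) = (f(1,0),f(0,1),f(1,1))
replace slot 1: 2·(2+10) − 3 = 21 → (21,2,10)
replace slot 2: 2·(21+10) − 2 = 60 → (21,60,10)

21,60,10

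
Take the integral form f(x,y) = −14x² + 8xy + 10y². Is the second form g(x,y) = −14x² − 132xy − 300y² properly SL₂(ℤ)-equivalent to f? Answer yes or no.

D₁ = 624, D₂ = 624
river cycle of f (length 6): (10, 12, -12), (-12, 12, 10), (10, 8, -14), (-14, 20, 4), (4, 20, -14), (-14, 8, 10)
river cycle of g (length 6): (-14, 8, 10), (10, 12, -12), (-12, 12, 10), (10, 8, -14), (-14, 20, 4), (4, 20, -14)
cycles coincide ⇒ equivalent

yes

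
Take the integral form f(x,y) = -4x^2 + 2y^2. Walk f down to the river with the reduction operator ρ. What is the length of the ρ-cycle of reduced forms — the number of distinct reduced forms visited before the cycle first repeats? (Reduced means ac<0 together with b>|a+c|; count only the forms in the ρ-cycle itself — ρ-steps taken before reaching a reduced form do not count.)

D = 32, ⌊√D⌋ = 5
descent: ρ → (2,4,-2)  [lands on river]
river: ρ → (-2,4,2)
ρ-cycle length = 2 (tail of 1 descent step not counted)

2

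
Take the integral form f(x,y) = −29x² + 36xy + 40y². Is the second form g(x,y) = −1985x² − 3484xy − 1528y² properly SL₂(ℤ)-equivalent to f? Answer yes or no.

D₁ = 5936, D₂ = 5936
river cycle of f (length 10): (40, 44, -25), (-25, 56, 28), (28, 56, -25), (-25, 44, 40), (40, 36, -29), (-29, 22, 47), (47, 72, -4), (-4, 72, 47), (47, 22, -29), (-29, 36, 40)
river cycle of g (length 10): (-29, 36, 40), (40, 44, -25), (-25, 56, 28), (28, 56, -25), (-25, 44, 40), (40, 36, -29), (-29, 22, 47), (47, 72, -4), (-4, 72, 47), (47, 22, -29)
cycles coincide ⇒ equivalent

yes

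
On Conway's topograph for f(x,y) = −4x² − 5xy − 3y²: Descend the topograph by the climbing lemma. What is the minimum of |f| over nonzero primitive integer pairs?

translate: b→-3 (≡5 mod 8), so (4,5,3)→(4,-3,2)
flip: (4,-3,2)→(2,3,4)
translate: b→-1 (≡3 mod 4), so (2,3,4)→(2,-1,3)
reduced (well bottom): (2,-1,3) with a≤c, −a<b≤a
well minimum |f| = |-2| = 2 (negative-definite)

2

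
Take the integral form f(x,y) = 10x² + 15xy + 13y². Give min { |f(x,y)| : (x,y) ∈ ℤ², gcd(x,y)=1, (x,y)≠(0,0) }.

translate: b→-5 (≡15 mod 20), so (10,15,13)→(10,-5,8)
flip: (10,-5,8)→(8,5,10)
reduced (well bottom): (8,5,10) with a≤c, −a<b≤a
well minimum = a = 8

8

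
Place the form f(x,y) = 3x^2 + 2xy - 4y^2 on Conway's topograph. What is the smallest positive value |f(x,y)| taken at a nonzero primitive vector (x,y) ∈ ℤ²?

river: ρ → (-4,6,1)
river: ρ → (1,6,-4)
river: ρ → (-4,2,3)
river: ρ → (3,4,-3)
river: ρ → (-3,2,4)
river: ρ → (4,6,-1)
river: ρ → (-1,6,4)
river: ρ → (4,2,-3)
river: ρ → (-3,4,3)
river: ρ → (3,2,-4)
closes: descent 0, river 10
min |a| on river = 1

1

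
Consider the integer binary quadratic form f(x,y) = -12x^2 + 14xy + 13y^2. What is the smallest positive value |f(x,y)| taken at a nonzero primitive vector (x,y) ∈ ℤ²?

river: ρ → (13,12,-13)
river: ρ → (-13,14,12)
river: ρ → (12,10,-15)
river: ρ → (-15,20,7)
river: ρ → (7,22,-12)
river: ρ → (-12,26,3)
river: ρ → (3,28,-3)
river: ρ → (-3,26,12)
river: ρ → (12,22,-7)
river: ρ → (-7,20,15)
river: ρ → (15,10,-12)
river: ρ → (-12,14,13)
closes: descent 0, river 12
min |a| on river = 3

3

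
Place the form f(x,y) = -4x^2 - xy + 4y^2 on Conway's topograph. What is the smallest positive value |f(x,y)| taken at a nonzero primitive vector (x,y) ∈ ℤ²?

descent: ρ → (4,1,-4)  [lands on river]
river: ρ → (-4,7,1)
river: ρ → (1,7,-4)
river: ρ → (-4,1,4)
river: ρ → (4,7,-1)
river: ρ → (-1,7,4)
closes: descent 1, river 6
min |a| on river = 1

1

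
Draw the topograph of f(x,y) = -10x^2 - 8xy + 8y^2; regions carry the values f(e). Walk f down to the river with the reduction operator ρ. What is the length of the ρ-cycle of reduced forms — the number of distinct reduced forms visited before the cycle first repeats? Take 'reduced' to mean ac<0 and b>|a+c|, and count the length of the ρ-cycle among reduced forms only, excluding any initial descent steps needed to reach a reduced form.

D = 384, ⌊√D⌋ = 19
descent: ρ → (8,8,-10)  [lands on river]
river: ρ → (-10,12,6)
river: ρ → (6,12,-10)
river: ρ → (-10,8,8)
ρ-cycle length = 4 (tail of 1 descent step not counted)

4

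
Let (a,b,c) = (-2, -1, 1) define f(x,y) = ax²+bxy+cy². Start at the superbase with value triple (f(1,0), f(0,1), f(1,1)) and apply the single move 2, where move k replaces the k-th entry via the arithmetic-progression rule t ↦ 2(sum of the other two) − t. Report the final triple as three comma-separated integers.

start (-2,1,-2) = (f(1,0),f(0,1),f(1,1))
replace slot 2: 2·((-2)+(-2)) − 1 = -9 → (-2,-9,-2)

-2,-9,-2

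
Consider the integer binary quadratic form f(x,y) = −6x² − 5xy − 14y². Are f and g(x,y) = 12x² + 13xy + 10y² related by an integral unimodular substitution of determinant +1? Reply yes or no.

D₁ = -311, D₂ = -311
f is negative-definite; reduce −f:
−f: reduced (well bottom): (6,5,14) with a≤c, −a<b≤a
flip sign back: reduced form of f is (-6,-5,-14)
g: translate: b→-11 (≡13 mod 24), so (12,13,10)→(12,-11,9)
g: flip: (12,-11,9)→(9,11,12)
g: translate: b→-7 (≡11 mod 18), so (9,11,12)→(9,-7,10)
g: reduced (well bottom): (9,-7,10) with a≤c, −a<b≤a
reduced forms (-6, -5, -14) vs (9, -7, 10) ⇒ inequivalent

no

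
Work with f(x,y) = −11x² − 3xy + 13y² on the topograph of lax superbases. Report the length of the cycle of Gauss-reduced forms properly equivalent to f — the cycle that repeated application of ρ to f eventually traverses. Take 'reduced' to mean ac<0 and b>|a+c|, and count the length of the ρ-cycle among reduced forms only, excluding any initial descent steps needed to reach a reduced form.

D = 581, ⌊√D⌋ = 24
descent: ρ → (13,3,-11)  [lands on river]
river: ρ → (-11,19,5)
river: ρ → (5,21,-7)
river: ρ → (-7,21,5)
river: ρ → (5,19,-11)
river: ρ → (-11,3,13)
river: ρ → (13,23,-1)
river: ρ → (-1,23,13)
ρ-cycle length = 8 (tail of 1 descent step not counted)

8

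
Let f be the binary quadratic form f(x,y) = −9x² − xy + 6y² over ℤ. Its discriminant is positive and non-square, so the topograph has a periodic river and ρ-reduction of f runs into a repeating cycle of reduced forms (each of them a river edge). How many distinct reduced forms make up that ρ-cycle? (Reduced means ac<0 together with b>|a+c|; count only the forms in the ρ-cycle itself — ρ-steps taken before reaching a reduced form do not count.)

D = 217, ⌊√D⌋ = 14
descent: ρ → (6,13,-2)  [lands on river]
river: ρ → (-2,11,12)
river: ρ → (12,13,-1)
river: ρ → (-1,13,12)
river: ρ → (12,11,-2)
river: ρ → (-2,13,6)
river: ρ → (6,11,-4)
river: ρ → (-4,13,3)
river: ρ → (3,11,-8)
river: ρ → (-8,5,6)
river: ρ → (6,7,-7)
river: ρ → (-7,7,6)
river: ρ → (6,5,-8)
river: ρ → (-8,11,3)
river: ρ → (3,13,-4)
river: ρ → (-4,11,6)
ρ-cycle length = 16 (tail of 1 descent step not counted)

16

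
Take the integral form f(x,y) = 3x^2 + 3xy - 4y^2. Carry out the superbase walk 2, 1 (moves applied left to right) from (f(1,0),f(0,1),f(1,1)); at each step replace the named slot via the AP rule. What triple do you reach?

start (3,-4,2) = (f(1,0),f(0,1),f(1,1))
replace slot 2: 2·(3+2) − (-4) = 14 → (3,14,2)
replace slot 1: 2·(14+2) − 3 = 29 → (29,14,2)

29,14,2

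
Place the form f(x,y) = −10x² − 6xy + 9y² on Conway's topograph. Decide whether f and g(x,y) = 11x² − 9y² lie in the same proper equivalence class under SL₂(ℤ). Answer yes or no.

D₁ = 396, D₂ = 396
river cycle of f (length 4): (9, 6, -10), (-10, 14, 5), (5, 16, -7), (-7, 12, 9)
river cycle of g (length 2): (-9, 18, 2), (2, 18, -9)
cycles differ ⇒ inequivalent

no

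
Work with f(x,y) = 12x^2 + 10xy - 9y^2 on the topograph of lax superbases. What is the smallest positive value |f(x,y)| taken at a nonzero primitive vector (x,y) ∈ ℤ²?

river: ρ → (-9,8,13)
river: ρ → (13,18,-4)
river: ρ → (-4,22,3)
river: ρ → (3,20,-11)
river: ρ → (-11,2,12)
river: ρ → (12,22,-1)
river: ρ → (-1,22,12)
river: ρ → (12,2,-11)
river: ρ → (-11,20,3)
river: ρ → (3,22,-4)
river: ρ → (-4,18,13)
river: ρ → (13,8,-9)
river: ρ → (-9,10,12)
river: ρ → (12,14,-7)
river: ρ → (-7,14,12)
river: ρ → (12,10,-9)
closes: descent 0, river 16
min |a| on river = 1

1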